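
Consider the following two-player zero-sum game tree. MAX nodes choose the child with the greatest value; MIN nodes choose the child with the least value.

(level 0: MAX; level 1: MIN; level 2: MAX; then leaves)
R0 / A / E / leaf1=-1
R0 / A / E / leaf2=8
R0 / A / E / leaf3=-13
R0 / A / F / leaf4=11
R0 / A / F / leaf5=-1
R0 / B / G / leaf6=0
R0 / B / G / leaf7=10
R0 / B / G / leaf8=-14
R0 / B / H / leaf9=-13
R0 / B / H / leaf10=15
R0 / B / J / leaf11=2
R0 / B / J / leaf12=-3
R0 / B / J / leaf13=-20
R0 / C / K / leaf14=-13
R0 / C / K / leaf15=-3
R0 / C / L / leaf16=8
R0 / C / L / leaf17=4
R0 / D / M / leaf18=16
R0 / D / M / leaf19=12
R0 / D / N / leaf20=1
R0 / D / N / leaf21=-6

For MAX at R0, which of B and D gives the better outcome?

B

G (MAX): max(0, 10, -14) = 10
H (MAX): max(-13, 15) = 15
J (MAX): max(2, -3, -20) = 2
B (MIN): min(10, 15, 2) = 2
M (MAX): max(16, 12) = 16
N (MAX): max(1, -6) = 1
D (MIN): min(16, 1) = 1
MAX prefers the higher value; B=2, D=1. B is better since 2 > 1.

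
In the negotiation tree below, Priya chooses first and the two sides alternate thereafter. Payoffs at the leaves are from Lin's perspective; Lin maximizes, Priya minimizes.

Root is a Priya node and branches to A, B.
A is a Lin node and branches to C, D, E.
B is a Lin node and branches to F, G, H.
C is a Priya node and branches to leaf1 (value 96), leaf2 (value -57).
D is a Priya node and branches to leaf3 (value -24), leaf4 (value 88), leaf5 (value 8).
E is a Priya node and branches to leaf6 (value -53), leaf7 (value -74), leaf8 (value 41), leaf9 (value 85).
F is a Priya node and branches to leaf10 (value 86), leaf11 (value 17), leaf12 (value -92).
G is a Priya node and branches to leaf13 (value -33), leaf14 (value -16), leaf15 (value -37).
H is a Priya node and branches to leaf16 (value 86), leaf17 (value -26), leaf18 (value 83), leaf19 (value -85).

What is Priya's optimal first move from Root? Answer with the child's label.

C (Priya): min(96, -57) = -57
D (Priya): min(-24, 88, 8) = -24
E (Priya): min(-53, -74, 41, 85) = -74
A (Lin): max(-57, -24, -74) = -24
F (Priya): min(86, 17, -92) = -92
G (Priya): min(-33, -16, -37) = -37
H (Priya): min(86, -26, 83, -85) = -85
B (Lin): max(-92, -37, -85) = -37
Root (Priya): min(-24, -37) = -37
Priya at Root wants the lowest of {A=-24, B=-37}, so chooses B.

B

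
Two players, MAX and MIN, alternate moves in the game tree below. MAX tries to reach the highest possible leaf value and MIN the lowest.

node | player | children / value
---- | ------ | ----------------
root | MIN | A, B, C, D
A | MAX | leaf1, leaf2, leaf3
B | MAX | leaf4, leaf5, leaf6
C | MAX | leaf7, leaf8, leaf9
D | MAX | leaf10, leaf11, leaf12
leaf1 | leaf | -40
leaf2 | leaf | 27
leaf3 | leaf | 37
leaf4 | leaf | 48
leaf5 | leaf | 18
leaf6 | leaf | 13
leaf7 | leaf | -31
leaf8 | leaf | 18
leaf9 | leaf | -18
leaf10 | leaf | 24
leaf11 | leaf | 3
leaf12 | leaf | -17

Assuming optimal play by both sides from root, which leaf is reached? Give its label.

leaf8

A (MAX): max(-40, 27, 37) = 37
B (MAX): max(48, 18, 13) = 48
C (MAX): max(-31, 18, -18) = 18
D (MAX): max(24, 3, -17) = 24
root (MIN): min(37, 48, 18, 24) = 18
At root, MIN picks C (lowest: 18).
At C, MAX picks leaf8 (highest: 18).
Terminal value 18.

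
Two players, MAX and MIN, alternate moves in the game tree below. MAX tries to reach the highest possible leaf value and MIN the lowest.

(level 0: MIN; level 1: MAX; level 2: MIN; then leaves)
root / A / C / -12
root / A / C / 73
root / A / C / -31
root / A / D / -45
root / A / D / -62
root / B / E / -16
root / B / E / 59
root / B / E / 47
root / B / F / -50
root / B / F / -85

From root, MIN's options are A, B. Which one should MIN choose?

C (MIN): min(-12, 73, -31) = -31
D (MIN): min(-45, -62) = -62
A (MAX): max(-31, -62) = -31
E (MIN): min(-16, 59, 47) = -16
F (MIN): min(-50, -85) = -85
B (MAX): max(-16, -85) = -16
root (MIN): min(-31, -16) = -31
MIN at root wants the lowest of {A=-31, B=-16}, so chooses A.

A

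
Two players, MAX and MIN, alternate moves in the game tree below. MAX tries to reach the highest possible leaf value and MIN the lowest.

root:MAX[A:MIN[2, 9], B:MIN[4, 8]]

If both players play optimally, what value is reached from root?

A (MIN): min(2, 9) = 2
B (MIN): min(4, 8) = 4
root (MAX): max(2, 4) = 4

4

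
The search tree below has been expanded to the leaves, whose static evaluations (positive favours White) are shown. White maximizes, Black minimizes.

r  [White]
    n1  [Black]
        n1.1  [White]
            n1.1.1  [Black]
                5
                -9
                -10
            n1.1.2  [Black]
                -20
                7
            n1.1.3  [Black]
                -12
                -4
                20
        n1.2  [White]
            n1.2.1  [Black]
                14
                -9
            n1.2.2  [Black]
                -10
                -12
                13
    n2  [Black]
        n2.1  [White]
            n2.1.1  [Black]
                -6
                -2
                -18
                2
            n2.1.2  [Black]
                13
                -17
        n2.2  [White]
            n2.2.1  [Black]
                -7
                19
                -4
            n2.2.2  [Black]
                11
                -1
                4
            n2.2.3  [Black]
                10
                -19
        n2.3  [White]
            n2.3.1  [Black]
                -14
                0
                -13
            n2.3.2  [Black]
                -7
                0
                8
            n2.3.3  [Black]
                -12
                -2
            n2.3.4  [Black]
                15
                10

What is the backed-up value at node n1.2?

-9

n1.2.1 (Black): min(14, -9) = -9
n1.2.2 (Black): min(-10, -12, 13) = -12
n1.2 (White): max(-9, -12) = -9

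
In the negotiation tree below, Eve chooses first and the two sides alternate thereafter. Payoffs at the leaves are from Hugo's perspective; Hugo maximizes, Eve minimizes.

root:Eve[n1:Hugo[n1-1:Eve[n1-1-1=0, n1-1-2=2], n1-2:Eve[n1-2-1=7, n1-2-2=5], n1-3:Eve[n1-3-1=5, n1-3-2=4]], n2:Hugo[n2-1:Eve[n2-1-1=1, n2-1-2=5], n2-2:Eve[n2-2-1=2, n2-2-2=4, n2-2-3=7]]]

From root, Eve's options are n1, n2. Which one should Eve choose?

n1-1 (Eve): min(0, 2) = 0
n1-2 (Eve): min(7, 5) = 5
n1-3 (Eve): min(5, 4) = 4
n1 (Hugo): max(0, 5, 4) = 5
n2-1 (Eve): min(1, 5) = 1
n2-2 (Eve): min(2, 4, 7) = 2
n2 (Hugo): max(1, 2) = 2
root (Eve): min(5, 2) = 2
Eve at root wants the lowest of {n1=5, n2=2}, so chooses n2.

n2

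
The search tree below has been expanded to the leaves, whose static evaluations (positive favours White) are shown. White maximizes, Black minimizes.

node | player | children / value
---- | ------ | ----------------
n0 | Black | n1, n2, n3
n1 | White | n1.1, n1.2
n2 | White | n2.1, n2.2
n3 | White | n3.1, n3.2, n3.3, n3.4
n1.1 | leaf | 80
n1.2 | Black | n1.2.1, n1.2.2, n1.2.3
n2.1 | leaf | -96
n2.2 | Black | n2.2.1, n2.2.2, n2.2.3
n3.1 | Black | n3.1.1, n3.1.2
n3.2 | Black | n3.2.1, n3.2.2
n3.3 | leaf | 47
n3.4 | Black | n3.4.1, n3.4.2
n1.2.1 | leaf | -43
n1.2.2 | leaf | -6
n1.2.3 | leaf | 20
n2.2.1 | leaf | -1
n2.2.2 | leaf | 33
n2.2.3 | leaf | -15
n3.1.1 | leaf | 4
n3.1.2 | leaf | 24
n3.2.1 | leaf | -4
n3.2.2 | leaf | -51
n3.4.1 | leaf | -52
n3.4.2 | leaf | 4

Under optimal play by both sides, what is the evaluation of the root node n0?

-15

n1.2 (Black): min(-43, -6, 20) = -43
n1 (White): max(80, -43) = 80
n2.2 (Black): min(-1, 33, -15) = -15
n2 (White): max(-96, -15) = -15
n3.1 (Black): min(4, 24) = 4
n3.2 (Black): min(-4, -51) = -51
n3.4 (Black): min(-52, 4) = -52
n3 (White): max(4, -51, 47, -52) = 47
n0 (Black): min(80, -15, 47) = -15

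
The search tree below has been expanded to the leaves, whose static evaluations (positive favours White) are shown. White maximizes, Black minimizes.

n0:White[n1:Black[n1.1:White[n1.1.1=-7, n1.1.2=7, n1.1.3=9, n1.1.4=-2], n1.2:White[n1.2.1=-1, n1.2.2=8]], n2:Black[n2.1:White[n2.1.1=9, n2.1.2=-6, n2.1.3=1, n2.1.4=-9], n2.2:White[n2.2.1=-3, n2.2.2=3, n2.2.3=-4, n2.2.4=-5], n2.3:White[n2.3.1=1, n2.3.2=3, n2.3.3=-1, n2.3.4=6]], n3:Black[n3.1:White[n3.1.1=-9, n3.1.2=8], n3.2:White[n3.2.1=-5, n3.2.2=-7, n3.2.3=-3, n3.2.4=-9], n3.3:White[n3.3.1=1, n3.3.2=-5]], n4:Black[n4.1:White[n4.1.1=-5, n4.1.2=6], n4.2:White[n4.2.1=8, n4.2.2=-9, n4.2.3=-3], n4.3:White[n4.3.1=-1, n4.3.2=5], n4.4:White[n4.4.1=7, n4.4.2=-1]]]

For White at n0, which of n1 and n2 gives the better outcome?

n1

n1.1 (White): max(-7, 7, 9, -2) = 9
n1.2 (White): max(-1, 8) = 8
n1 (Black): min(9, 8) = 8
n2.1 (White): max(9, -6, 1, -9) = 9
n2.2 (White): max(-3, 3, -4, -5) = 3
n2.3 (White): max(1, 3, -1, 6) = 6
n2 (Black): min(9, 3, 6) = 3
White prefers the higher value; n1=8, n2=3. n1 is better since 8 > 3.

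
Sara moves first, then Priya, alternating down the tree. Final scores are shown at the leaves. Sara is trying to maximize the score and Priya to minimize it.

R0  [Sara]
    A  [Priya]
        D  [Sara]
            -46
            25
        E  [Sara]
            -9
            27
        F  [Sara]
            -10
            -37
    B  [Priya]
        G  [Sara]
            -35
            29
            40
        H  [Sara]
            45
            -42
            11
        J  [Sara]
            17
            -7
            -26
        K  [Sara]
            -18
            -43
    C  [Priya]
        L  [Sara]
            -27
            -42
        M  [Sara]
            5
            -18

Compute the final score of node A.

D (Sara): max(-46, 25) = 25
E (Sara): max(-9, 27) = 27
F (Sara): max(-10, -37) = -10
A (Priya): min(25, 27, -10) = -10

-10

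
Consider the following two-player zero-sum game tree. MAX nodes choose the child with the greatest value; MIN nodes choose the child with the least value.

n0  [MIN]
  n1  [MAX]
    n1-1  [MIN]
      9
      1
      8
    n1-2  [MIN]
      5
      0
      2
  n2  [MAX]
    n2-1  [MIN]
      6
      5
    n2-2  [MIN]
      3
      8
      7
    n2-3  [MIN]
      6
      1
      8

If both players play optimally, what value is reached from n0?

1

n1-1 (MIN): min(9, 1, 8) = 1
n1-2 (MIN): min(5, 0, 2) = 0
n1 (MAX): max(1, 0) = 1
n2-1 (MIN): min(6, 5) = 5
n2-2 (MIN): min(3, 8, 7) = 3
n2-3 (MIN): min(6, 1, 8) = 1
n2 (MAX): max(5, 3, 1) = 5
n0 (MIN): min(1, 5) = 1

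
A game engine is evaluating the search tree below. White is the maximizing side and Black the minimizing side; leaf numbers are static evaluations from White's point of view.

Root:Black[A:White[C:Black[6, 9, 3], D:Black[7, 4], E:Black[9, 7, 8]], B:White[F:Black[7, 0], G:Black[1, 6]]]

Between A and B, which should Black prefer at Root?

B

C (Black): min(6, 9, 3) = 3
D (Black): min(7, 4) = 4
E (Black): min(9, 7, 8) = 7
A (White): max(3, 4, 7) = 7
F (Black): min(7, 0) = 0
G (Black): min(1, 6) = 1
B (White): max(0, 1) = 1
Black prefers the lower value; A=7, B=1. B is better since 1 < 7.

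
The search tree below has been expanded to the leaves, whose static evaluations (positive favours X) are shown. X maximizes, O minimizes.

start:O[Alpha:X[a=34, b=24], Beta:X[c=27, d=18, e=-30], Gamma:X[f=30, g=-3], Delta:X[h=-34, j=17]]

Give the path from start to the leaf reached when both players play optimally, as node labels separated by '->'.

Alpha (X): max(34, 24) = 34
Beta (X): max(27, 18, -30) = 27
Gamma (X): max(30, -3) = 30
Delta (X): max(-34, 17) = 17
start (O): min(34, 27, 30, 17) = 17
At start, O picks Delta (lowest: 17).
At Delta, X picks j (highest: 17).
Terminal value 17.

start -> Delta -> j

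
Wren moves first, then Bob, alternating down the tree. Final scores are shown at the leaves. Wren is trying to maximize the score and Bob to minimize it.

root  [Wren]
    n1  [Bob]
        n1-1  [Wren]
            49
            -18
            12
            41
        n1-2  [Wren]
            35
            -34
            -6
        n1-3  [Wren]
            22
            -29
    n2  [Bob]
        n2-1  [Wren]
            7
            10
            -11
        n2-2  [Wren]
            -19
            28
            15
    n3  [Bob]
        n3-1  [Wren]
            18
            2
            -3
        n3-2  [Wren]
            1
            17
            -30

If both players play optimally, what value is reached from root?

n1-1 (Wren): max(49, -18, 12, 41) = 49
n1-2 (Wren): max(35, -34, -6) = 35
n1-3 (Wren): max(22, -29) = 22
n1 (Bob): min(49, 35, 22) = 22
n2-1 (Wren): max(7, 10, -11) = 10
n2-2 (Wren): max(-19, 28, 15) = 28
n2 (Bob): min(10, 28) = 10
n3-1 (Wren): max(18, 2, -3) = 18
n3-2 (Wren): max(1, 17, -30) = 17
n3 (Bob): min(18, 17) = 17
root (Wren): max(22, 10, 17) = 22

22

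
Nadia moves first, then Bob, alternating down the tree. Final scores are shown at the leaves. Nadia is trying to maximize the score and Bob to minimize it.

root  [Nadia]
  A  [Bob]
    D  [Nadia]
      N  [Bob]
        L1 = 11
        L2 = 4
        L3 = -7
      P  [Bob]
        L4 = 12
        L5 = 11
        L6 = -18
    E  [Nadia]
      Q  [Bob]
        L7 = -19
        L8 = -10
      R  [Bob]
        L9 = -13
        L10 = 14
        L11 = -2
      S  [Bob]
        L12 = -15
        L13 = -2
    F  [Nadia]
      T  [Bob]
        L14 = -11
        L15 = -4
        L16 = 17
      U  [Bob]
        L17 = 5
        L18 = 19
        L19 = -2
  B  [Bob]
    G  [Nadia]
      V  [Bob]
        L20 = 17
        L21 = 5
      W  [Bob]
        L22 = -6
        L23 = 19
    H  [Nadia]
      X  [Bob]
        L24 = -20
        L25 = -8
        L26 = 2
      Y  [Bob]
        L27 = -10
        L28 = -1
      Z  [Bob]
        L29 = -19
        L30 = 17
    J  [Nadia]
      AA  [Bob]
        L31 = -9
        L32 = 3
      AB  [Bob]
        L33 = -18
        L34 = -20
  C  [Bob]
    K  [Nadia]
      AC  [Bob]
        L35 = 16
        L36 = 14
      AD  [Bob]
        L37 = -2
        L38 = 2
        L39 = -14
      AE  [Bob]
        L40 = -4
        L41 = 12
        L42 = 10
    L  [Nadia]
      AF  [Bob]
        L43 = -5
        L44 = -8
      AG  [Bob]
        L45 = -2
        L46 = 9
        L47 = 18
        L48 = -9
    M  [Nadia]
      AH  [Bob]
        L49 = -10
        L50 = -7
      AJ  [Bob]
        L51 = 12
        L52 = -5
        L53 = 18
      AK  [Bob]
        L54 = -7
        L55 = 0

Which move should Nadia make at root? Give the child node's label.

N (Bob): min(11, 4, -7) = -7
P (Bob): min(12, 11, -18) = -18
D (Nadia): max(-7, -18) = -7
Q (Bob): min(-19, -10) = -19
R (Bob): min(-13, 14, -2) = -13
S (Bob): min(-15, -2) = -15
E (Nadia): max(-19, -13, -15) = -13
T (Bob): min(-11, -4, 17) = -11
U (Bob): min(5, 19, -2) = -2
F (Nadia): max(-11, -2) = -2
A (Bob): min(-7, -13, -2) = -13
V (Bob): min(17, 5) = 5
W (Bob): min(-6, 19) = -6
G (Nadia): max(5, -6) = 5
X (Bob): min(-20, -8, 2) = -20
Y (Bob): min(-10, -1) = -10
Z (Bob): min(-19, 17) = -19
H (Nadia): max(-20, -10, -19) = -10
AA (Bob): min(-9, 3) = -9
AB (Bob): min(-18, -20) = -20
J (Nadia): max(-9, -20) = -9
B (Bob): min(5, -10, -9) = -10
AC (Bob): min(16, 14) = 14
AD (Bob): min(-2, 2, -14) = -14
AE (Bob): min(-4, 12, 10) = -4
K (Nadia): max(14, -14, -4) = 14
AF (Bob): min(-5, -8) = -8
AG (Bob): min(-2, 9, 18, -9) = -9
L (Nadia): max(-8, -9) = -8
AH (Bob): min(-10, -7) = -10
AJ (Bob): min(12, -5, 18) = -5
AK (Bob): min(-7, 0) = -7
M (Nadia): max(-10, -5, -7) = -5
C (Bob): min(14, -8, -5) = -8
root (Nadia): max(-13, -10, -8) = -8
Nadia at root wants the highest of {A=-13, B=-10, C=-8}, so chooses C.

C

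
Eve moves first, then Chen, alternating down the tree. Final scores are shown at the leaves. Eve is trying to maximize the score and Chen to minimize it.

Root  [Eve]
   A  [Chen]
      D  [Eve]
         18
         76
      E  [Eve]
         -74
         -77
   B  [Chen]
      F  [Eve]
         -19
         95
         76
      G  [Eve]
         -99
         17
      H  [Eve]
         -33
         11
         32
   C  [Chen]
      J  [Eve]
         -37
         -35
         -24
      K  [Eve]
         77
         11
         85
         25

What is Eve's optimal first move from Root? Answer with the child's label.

B

D (Eve): max(18, 76) = 76
E (Eve): max(-74, -77) = -74
A (Chen): min(76, -74) = -74
F (Eve): max(-19, 95, 76) = 95
G (Eve): max(-99, 17) = 17
H (Eve): max(-33, 11, 32) = 32
B (Chen): min(95, 17, 32) = 17
J (Eve): max(-37, -35, -24) = -24
K (Eve): max(77, 11, 85, 25) = 85
C (Chen): min(-24, 85) = -24
Root (Eve): max(-74, 17, -24) = 17
Eve at Root wants the highest of {A=-74, B=17, C=-24}, so chooses B.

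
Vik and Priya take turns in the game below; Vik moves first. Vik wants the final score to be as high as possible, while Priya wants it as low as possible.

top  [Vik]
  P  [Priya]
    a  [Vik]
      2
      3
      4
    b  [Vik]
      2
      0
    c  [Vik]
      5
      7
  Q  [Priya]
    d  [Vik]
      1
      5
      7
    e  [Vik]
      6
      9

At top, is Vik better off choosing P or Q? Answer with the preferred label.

Q

a (Vik): max(2, 3, 4) = 4
b (Vik): max(2, 0) = 2
c (Vik): max(5, 7) = 7
P (Priya): min(4, 2, 7) = 2
d (Vik): max(1, 5, 7) = 7
e (Vik): max(6, 9) = 9
Q (Priya): min(7, 9) = 7
Vik prefers the higher value; P=2, Q=7. Q is better since 7 > 2.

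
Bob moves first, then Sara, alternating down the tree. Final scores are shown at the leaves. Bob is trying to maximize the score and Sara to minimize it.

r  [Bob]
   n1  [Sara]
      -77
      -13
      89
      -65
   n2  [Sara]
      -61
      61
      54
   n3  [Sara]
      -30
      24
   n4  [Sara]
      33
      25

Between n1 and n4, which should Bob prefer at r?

n1 (Sara): min(-77, -13, 89, -65) = -77
n4 (Sara): min(33, 25) = 25
Bob prefers the higher value; n1=-77, n4=25. n4 is better since 25 > -77.

n4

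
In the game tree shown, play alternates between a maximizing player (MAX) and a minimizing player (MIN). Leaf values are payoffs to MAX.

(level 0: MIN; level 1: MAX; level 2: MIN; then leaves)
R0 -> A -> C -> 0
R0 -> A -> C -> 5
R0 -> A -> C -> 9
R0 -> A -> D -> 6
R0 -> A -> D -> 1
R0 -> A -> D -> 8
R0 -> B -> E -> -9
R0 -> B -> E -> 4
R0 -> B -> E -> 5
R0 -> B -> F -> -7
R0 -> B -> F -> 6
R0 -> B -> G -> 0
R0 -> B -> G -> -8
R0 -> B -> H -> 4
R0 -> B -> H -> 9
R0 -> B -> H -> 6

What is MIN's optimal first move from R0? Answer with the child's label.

C (MIN): min(0, 5, 9) = 0
D (MIN): min(6, 1, 8) = 1
A (MAX): max(0, 1) = 1
E (MIN): min(-9, 4, 5) = -9
F (MIN): min(-7, 6) = -7
G (MIN): min(0, -8) = -8
H (MIN): min(4, 9, 6) = 4
B (MAX): max(-9, -7, -8, 4) = 4
R0 (MIN): min(1, 4) = 1
MIN at R0 wants the lowest of {A=1, B=4}, so chooses A.

A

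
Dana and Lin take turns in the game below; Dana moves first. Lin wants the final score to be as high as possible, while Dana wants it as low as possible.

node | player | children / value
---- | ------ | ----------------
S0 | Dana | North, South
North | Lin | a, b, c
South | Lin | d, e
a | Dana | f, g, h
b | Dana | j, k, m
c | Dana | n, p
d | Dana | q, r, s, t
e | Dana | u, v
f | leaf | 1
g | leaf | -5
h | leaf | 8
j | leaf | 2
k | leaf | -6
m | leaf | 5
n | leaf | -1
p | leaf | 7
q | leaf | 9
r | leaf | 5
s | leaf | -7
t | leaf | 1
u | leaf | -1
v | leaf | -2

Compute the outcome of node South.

-2

d (Dana): min(9, 5, -7, 1) = -7
e (Dana): min(-1, -2) = -2
South (Lin): max(-7, -2) = -2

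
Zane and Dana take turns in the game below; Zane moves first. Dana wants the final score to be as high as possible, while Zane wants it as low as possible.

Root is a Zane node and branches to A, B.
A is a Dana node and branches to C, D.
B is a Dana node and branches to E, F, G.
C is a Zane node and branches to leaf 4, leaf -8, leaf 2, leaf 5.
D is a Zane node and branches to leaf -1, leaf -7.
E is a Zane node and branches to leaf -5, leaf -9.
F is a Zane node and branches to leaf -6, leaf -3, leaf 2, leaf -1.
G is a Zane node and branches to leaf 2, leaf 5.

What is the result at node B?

E (Zane): min(-5, -9) = -9
F (Zane): min(-6, -3, 2, -1) = -6
G (Zane): min(2, 5) = 2
B (Dana): max(-9, -6, 2) = 2

2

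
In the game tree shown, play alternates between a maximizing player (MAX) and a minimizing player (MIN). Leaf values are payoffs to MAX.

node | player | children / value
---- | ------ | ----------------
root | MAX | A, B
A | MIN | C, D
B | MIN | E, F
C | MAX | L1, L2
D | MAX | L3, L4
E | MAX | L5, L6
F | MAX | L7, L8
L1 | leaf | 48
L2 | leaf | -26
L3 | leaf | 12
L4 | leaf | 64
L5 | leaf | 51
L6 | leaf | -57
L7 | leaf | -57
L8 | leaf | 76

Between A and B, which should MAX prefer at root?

B

C (MAX): max(48, -26) = 48
D (MAX): max(12, 64) = 64
A (MIN): min(48, 64) = 48
E (MAX): max(51, -57) = 51
F (MAX): max(-57, 76) = 76
B (MIN): min(51, 76) = 51
MAX prefers the higher value; A=48, B=51. B is better since 51 > 48.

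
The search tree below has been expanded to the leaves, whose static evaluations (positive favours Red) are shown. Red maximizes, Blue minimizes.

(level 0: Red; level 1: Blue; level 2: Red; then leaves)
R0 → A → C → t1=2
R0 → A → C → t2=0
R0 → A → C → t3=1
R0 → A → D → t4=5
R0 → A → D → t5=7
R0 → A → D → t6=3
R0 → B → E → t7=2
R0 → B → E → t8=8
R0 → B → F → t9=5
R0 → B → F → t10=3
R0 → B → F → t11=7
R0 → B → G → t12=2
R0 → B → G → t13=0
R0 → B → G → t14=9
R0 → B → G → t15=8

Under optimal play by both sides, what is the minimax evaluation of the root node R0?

7

C (Red): max(2, 0, 1) = 2
D (Red): max(5, 7, 3) = 7
A (Blue): min(2, 7) = 2
E (Red): max(2, 8) = 8
F (Red): max(5, 3, 7) = 7
G (Red): max(2, 0, 9, 8) = 9
B (Blue): min(8, 7, 9) = 7
R0 (Red): max(2, 7) = 7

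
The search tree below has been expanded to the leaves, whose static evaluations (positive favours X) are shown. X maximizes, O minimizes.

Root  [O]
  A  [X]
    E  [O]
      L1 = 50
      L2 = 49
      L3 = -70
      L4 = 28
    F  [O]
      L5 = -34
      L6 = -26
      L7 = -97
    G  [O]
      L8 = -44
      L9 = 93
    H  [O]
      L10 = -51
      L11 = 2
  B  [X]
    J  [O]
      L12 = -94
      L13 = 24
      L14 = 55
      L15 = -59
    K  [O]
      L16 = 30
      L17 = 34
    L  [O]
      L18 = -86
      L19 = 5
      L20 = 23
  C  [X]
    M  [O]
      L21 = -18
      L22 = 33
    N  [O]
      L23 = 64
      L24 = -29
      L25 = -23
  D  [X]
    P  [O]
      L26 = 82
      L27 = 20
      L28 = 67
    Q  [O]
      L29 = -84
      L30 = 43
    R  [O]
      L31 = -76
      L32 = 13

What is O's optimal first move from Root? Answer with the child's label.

A

E (O): min(50, 49, -70, 28) = -70
F (O): min(-34, -26, -97) = -97
G (O): min(-44, 93) = -44
H (O): min(-51, 2) = -51
A (X): max(-70, -97, -44, -51) = -44
J (O): min(-94, 24, 55, -59) = -94
K (O): min(30, 34) = 30
L (O): min(-86, 5, 23) = -86
B (X): max(-94, 30, -86) = 30
M (O): min(-18, 33) = -18
N (O): min(64, -29, -23) = -29
C (X): max(-18, -29) = -18
P (O): min(82, 20, 67) = 20
Q (O): min(-84, 43) = -84
R (O): min(-76, 13) = -76
D (X): max(20, -84, -76) = 20
Root (O): min(-44, 30, -18, 20) = -44
O at Root wants the lowest of {A=-44, B=30, C=-18, D=20}, so chooses A.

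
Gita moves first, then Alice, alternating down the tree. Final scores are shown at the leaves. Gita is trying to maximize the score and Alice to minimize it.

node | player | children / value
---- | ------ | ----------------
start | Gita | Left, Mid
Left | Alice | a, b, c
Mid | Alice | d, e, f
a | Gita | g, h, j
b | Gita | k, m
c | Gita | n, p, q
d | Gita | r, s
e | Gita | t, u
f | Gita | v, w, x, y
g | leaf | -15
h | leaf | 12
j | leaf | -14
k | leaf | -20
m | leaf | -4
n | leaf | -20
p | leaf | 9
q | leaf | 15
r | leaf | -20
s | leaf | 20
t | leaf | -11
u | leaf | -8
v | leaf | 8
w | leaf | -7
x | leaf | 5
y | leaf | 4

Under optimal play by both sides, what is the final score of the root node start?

a (Gita): max(-15, 12, -14) = 12
b (Gita): max(-20, -4) = -4
c (Gita): max(-20, 9, 15) = 15
Left (Alice): min(12, -4, 15) = -4
d (Gita): max(-20, 20) = 20
e (Gita): max(-11, -8) = -8
f (Gita): max(8, -7, 5, 4) = 8
Mid (Alice): min(20, -8, 8) = -8
start (Gita): max(-4, -8) = -4

-4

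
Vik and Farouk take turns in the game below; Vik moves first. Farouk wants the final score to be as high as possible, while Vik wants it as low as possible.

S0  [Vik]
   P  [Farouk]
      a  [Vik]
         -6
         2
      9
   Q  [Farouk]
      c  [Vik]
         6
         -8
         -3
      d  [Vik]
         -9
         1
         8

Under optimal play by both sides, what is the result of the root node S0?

-8

a (Vik): min(-6, 2) = -6
P (Farouk): max(-6, 9) = 9
c (Vik): min(6, -8, -3) = -8
d (Vik): min(-9, 1, 8) = -9
Q (Farouk): max(-8, -9) = -8
S0 (Vik): min(9, -8) = -8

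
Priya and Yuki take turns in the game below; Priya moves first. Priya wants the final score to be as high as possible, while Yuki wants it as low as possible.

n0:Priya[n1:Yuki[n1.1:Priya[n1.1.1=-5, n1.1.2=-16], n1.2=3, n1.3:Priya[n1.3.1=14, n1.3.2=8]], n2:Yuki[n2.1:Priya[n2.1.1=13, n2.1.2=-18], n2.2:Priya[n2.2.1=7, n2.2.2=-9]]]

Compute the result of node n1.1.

n1.1 (Priya): max(-5, -16) = -5

-5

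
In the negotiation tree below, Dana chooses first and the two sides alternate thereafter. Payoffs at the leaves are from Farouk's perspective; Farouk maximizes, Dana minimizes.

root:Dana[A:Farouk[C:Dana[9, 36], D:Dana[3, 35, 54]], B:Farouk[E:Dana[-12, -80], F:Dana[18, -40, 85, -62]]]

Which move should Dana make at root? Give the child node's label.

B

C (Dana): min(9, 36) = 9
D (Dana): min(3, 35, 54) = 3
A (Farouk): max(9, 3) = 9
E (Dana): min(-12, -80) = -80
F (Dana): min(18, -40, 85, -62) = -62
B (Farouk): max(-80, -62) = -62
root (Dana): min(9, -62) = -62
Dana at root wants the lowest of {A=9, B=-62}, so chooses B.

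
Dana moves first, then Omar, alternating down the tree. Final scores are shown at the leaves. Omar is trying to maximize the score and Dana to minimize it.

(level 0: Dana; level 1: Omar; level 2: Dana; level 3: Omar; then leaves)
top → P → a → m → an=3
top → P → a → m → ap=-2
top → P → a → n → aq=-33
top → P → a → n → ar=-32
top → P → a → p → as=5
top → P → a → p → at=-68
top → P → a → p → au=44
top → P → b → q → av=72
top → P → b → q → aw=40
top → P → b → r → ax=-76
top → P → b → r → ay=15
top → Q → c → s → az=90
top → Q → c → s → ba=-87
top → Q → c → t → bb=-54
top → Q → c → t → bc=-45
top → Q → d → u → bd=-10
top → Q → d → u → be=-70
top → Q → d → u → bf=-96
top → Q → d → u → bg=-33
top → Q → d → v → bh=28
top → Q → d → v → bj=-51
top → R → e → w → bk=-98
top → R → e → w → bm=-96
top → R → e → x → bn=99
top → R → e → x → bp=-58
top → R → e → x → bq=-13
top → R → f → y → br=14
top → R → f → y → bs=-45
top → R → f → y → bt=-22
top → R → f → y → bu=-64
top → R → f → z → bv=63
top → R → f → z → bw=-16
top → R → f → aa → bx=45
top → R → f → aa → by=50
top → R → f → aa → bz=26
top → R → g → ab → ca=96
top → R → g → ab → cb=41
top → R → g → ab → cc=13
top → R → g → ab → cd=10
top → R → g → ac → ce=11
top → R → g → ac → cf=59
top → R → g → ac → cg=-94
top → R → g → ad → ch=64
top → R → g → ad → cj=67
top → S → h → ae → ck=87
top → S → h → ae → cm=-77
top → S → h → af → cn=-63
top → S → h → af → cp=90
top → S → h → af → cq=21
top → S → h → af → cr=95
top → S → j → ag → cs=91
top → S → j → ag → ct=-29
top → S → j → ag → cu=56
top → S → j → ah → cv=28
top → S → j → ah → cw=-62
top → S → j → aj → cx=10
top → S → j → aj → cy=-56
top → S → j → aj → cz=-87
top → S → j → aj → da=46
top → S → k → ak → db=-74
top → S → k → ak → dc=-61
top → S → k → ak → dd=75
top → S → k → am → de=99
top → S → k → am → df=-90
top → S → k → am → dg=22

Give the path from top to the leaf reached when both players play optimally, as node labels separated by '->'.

m (Omar): max(3, -2) = 3
n (Omar): max(-33, -32) = -32
p (Omar): max(5, -68, 44) = 44
a (Dana): min(3, -32, 44) = -32
q (Omar): max(72, 40) = 72
r (Omar): max(-76, 15) = 15
b (Dana): min(72, 15) = 15
P (Omar): max(-32, 15) = 15
s (Omar): max(90, -87) = 90
t (Omar): max(-54, -45) = -45
c (Dana): min(90, -45) = -45
u (Omar): max(-10, -70, -96, -33) = -10
v (Omar): max(28, -51) = 28
d (Dana): min(-10, 28) = -10
Q (Omar): max(-45, -10) = -10
w (Omar): max(-98, -96) = -96
x (Omar): max(99, -58, -13) = 99
e (Dana): min(-96, 99) = -96
y (Omar): max(14, -45, -22, -64) = 14
z (Omar): max(63, -16) = 63
aa (Omar): max(45, 50, 26) = 50
f (Dana): min(14, 63, 50) = 14
ab (Omar): max(96, 41, 13, 10) = 96
ac (Omar): max(11, 59, -94) = 59
ad (Omar): max(64, 67) = 67
g (Dana): min(96, 59, 67) = 59
R (Omar): max(-96, 14, 59) = 59
ae (Omar): max(87, -77) = 87
af (Omar): max(-63, 90, 21, 95) = 95
h (Dana): min(87, 95) = 87
ag (Omar): max(91, -29, 56) = 91
ah (Omar): max(28, -62) = 28
aj (Omar): max(10, -56, -87, 46) = 46
j (Dana): min(91, 28, 46) = 28
ak (Omar): max(-74, -61, 75) = 75
am (Omar): max(99, -90, 22) = 99
k (Dana): min(75, 99) = 75
S (Omar): max(87, 28, 75) = 87
top (Dana): min(15, -10, 59, 87) = -10
At top, Dana picks Q (lowest: -10).
At Q, Omar picks d (highest: -10).
At d, Dana picks u (lowest: -10).
At u, Omar picks bd (highest: -10).
Terminal value -10.

top -> Q -> d -> u -> bd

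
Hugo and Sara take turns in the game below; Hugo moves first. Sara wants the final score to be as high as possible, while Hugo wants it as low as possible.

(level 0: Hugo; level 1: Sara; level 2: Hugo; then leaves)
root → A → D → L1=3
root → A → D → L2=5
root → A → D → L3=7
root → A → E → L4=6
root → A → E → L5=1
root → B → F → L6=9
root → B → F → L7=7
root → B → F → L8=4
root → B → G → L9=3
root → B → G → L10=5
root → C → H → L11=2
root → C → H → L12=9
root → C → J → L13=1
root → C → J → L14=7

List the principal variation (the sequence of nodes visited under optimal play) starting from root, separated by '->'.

root -> C -> H -> L11

D (Hugo): min(3, 5, 7) = 3
E (Hugo): min(6, 1) = 1
A (Sara): max(3, 1) = 3
F (Hugo): min(9, 7, 4) = 4
G (Hugo): min(3, 5) = 3
B (Sara): max(4, 3) = 4
H (Hugo): min(2, 9) = 2
J (Hugo): min(1, 7) = 1
C (Sara): max(2, 1) = 2
root (Hugo): min(3, 4, 2) = 2
At root, Hugo picks C (lowest: 2).
At C, Sara picks H (highest: 2).
At H, Hugo picks L11 (lowest: 2).
Terminal value 2.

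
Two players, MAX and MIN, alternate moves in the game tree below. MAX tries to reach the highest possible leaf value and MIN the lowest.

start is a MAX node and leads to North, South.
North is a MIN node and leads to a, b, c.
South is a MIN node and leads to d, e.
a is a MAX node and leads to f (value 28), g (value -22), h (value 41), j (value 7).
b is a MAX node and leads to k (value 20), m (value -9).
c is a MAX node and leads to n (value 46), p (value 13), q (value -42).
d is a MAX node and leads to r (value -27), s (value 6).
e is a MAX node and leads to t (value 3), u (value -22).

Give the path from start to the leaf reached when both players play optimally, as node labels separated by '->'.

a (MAX): max(28, -22, 41, 7) = 41
b (MAX): max(20, -9) = 20
c (MAX): max(46, 13, -42) = 46
North (MIN): min(41, 20, 46) = 20
d (MAX): max(-27, 6) = 6
e (MAX): max(3, -22) = 3
South (MIN): min(6, 3) = 3
start (MAX): max(20, 3) = 20
At start, MAX picks North (highest: 20).
At North, MIN picks b (lowest: 20).
At b, MAX picks k (highest: 20).
Terminal value 20.

start -> North -> b -> k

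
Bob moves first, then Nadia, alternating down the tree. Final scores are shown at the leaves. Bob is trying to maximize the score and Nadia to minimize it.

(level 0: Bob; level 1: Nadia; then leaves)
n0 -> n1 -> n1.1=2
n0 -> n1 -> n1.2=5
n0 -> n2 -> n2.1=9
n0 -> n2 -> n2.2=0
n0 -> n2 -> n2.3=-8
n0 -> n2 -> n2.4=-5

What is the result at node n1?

2

n1 (Nadia): min(2, 5) = 2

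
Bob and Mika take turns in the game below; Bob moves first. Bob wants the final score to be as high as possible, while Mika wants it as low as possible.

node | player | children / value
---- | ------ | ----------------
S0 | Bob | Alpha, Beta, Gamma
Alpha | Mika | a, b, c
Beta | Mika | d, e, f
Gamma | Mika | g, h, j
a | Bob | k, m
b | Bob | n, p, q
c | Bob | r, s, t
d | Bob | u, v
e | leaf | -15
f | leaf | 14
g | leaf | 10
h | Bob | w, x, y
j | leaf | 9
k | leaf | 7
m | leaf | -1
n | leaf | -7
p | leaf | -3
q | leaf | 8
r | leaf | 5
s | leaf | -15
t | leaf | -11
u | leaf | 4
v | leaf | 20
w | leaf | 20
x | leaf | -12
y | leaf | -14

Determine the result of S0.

a (Bob): max(7, -1) = 7
b (Bob): max(-7, -3, 8) = 8
c (Bob): max(5, -15, -11) = 5
Alpha (Mika): min(7, 8, 5) = 5
d (Bob): max(4, 20) = 20
Beta (Mika): min(20, -15, 14) = -15
h (Bob): max(20, -12, -14) = 20
Gamma (Mika): min(10, 20, 9) = 9
S0 (Bob): max(5, -15, 9) = 9

9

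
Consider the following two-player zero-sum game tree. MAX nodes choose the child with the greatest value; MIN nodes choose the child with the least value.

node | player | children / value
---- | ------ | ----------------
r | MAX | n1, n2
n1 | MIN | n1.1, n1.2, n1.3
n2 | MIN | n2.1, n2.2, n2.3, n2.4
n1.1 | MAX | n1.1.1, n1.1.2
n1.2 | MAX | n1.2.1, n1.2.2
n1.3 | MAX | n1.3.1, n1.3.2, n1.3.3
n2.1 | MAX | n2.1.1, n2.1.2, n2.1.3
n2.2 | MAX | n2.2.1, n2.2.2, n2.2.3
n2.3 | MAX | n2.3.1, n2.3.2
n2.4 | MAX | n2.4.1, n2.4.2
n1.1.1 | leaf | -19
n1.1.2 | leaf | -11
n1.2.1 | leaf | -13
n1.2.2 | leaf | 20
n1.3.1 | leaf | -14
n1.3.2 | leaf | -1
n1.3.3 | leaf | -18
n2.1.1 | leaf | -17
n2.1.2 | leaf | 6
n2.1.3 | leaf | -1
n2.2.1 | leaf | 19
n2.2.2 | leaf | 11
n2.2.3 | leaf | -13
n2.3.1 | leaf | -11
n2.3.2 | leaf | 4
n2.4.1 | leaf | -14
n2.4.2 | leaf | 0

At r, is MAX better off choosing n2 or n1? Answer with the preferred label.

n2

n2.1 (MAX): max(-17, 6, -1) = 6
n2.2 (MAX): max(19, 11, -13) = 19
n2.3 (MAX): max(-11, 4) = 4
n2.4 (MAX): max(-14, 0) = 0
n2 (MIN): min(6, 19, 4, 0) = 0
n1.1 (MAX): max(-19, -11) = -11
n1.2 (MAX): max(-13, 20) = 20
n1.3 (MAX): max(-14, -1, -18) = -1
n1 (MIN): min(-11, 20, -1) = -11
MAX prefers the higher value; n2=0, n1=-11. n2 is better since 0 > -11.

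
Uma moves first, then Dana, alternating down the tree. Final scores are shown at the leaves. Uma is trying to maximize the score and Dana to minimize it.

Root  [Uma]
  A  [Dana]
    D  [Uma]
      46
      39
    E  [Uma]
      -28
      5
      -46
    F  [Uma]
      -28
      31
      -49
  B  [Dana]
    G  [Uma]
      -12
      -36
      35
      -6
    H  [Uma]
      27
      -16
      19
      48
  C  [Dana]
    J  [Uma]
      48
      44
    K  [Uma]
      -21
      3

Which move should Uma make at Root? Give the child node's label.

B

D (Uma): max(46, 39) = 46
E (Uma): max(-28, 5, -46) = 5
F (Uma): max(-28, 31, -49) = 31
A (Dana): min(46, 5, 31) = 5
G (Uma): max(-12, -36, 35, -6) = 35
H (Uma): max(27, -16, 19, 48) = 48
B (Dana): min(35, 48) = 35
J (Uma): max(48, 44) = 48
K (Uma): max(-21, 3) = 3
C (Dana): min(48, 3) = 3
Root (Uma): max(5, 35, 3) = 35
Uma at Root wants the highest of {A=5, B=35, C=3}, so chooses B.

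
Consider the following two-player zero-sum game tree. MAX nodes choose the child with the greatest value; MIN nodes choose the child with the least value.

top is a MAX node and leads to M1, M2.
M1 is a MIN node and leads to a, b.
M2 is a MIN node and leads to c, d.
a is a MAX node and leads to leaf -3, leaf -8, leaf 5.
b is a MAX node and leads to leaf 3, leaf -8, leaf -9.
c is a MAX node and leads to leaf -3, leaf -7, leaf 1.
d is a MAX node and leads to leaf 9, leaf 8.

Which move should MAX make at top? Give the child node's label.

a (MAX): max(-3, -8, 5) = 5
b (MAX): max(3, -8, -9) = 3
M1 (MIN): min(5, 3) = 3
c (MAX): max(-3, -7, 1) = 1
d (MAX): max(9, 8) = 9
M2 (MIN): min(1, 9) = 1
top (MAX): max(3, 1) = 3
MAX at top wants the highest of {M1=3, M2=1}, so chooses M1.

M1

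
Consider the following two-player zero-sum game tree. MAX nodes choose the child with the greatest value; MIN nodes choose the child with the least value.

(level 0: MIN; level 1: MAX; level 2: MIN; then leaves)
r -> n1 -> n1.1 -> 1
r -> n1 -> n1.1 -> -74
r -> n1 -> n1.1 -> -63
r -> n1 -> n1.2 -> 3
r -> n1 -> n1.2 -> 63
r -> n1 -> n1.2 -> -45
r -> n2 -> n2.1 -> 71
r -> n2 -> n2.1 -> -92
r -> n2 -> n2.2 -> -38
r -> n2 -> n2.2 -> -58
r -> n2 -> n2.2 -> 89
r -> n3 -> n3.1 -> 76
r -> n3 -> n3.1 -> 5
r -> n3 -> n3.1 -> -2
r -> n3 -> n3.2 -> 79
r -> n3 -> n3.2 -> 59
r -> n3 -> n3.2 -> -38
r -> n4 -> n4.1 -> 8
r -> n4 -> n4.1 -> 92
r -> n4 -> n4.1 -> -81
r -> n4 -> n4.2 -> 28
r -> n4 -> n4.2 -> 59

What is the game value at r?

-58

n1.1 (MIN): min(1, -74, -63) = -74
n1.2 (MIN): min(3, 63, -45) = -45
n1 (MAX): max(-74, -45) = -45
n2.1 (MIN): min(71, -92) = -92
n2.2 (MIN): min(-38, -58, 89) = -58
n2 (MAX): max(-92, -58) = -58
n3.1 (MIN): min(76, 5, -2) = -2
n3.2 (MIN): min(79, 59, -38) = -38
n3 (MAX): max(-2, -38) = -2
n4.1 (MIN): min(8, 92, -81) = -81
n4.2 (MIN): min(28, 59) = 28
n4 (MAX): max(-81, 28) = 28
r (MIN): min(-45, -58, -2, 28) = -58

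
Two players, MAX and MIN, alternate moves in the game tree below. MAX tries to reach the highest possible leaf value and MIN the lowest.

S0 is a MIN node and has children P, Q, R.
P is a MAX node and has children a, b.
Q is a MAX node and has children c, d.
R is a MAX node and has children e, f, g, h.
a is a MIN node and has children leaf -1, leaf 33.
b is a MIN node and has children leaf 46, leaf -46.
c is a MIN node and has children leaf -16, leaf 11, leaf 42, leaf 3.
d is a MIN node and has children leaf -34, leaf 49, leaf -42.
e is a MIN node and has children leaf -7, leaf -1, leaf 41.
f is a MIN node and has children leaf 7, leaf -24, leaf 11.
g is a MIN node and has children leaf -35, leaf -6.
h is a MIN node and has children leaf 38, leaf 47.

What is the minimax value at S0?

a (MIN): min(-1, 33) = -1
b (MIN): min(46, -46) = -46
P (MAX): max(-1, -46) = -1
c (MIN): min(-16, 11, 42, 3) = -16
d (MIN): min(-34, 49, -42) = -42
Q (MAX): max(-16, -42) = -16
e (MIN): min(-7, -1, 41) = -7
f (MIN): min(7, -24, 11) = -24
g (MIN): min(-35, -6) = -35
h (MIN): min(38, 47) = 38
R (MAX): max(-7, -24, -35, 38) = 38
S0 (MIN): min(-1, -16, 38) = -16

-16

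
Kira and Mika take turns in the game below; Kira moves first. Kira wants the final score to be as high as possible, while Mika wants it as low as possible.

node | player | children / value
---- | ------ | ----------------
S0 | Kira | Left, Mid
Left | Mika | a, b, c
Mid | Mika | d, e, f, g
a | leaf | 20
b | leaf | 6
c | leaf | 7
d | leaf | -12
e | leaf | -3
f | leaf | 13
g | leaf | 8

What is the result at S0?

Left (Mika): min(20, 6, 7) = 6
Mid (Mika): min(-12, -3, 13, 8) = -12
S0 (Kira): max(6, -12) = 6

6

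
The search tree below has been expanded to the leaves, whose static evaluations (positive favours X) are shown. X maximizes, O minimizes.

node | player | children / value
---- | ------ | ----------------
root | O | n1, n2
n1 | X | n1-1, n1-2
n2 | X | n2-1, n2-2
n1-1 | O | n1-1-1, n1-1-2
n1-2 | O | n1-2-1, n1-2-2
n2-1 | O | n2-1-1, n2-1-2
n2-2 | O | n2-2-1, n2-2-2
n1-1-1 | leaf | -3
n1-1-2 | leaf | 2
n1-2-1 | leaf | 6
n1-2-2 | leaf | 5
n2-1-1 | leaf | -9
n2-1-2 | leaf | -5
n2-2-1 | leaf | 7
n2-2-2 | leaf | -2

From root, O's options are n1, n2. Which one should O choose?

n1-1 (O): min(-3, 2) = -3
n1-2 (O): min(6, 5) = 5
n1 (X): max(-3, 5) = 5
n2-1 (O): min(-9, -5) = -9
n2-2 (O): min(7, -2) = -2
n2 (X): max(-9, -2) = -2
root (O): min(5, -2) = -2
O at root wants the lowest of {n1=5, n2=-2}, so chooses n2.

n2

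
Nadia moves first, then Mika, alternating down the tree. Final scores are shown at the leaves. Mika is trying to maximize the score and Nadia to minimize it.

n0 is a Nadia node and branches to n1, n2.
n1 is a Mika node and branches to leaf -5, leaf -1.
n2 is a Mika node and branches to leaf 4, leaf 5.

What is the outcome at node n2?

5

n2 (Mika): max(4, 5) = 5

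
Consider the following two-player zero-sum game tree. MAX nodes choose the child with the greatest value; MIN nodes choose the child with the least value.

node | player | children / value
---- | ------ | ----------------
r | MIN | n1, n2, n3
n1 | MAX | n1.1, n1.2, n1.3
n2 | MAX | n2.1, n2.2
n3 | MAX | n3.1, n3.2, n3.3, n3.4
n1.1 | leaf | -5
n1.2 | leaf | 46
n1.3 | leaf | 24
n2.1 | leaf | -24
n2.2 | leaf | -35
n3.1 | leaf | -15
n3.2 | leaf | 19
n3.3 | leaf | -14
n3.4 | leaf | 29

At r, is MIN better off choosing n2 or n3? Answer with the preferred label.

n2

n2 (MAX): max(-24, -35) = -24
n3 (MAX): max(-15, 19, -14, 29) = 29
MIN prefers the lower value; n2=-24, n3=29. n2 is better since -24 < 29.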